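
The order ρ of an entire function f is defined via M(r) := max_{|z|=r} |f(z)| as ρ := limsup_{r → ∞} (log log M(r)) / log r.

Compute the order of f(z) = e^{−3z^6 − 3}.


|e^{−3z^6 − 3}| = e^{Re(-3·z^6) + -3} ≤ e^{3|z|^6 + -3} = e^{3r^6 + -3} on |z| = r, so ρ ≤ 6. Choosing z on |z|=r so that -3·z^6 is real positive (always possible by picking arg z appropriately) gives |f(z)| = e^{3r^6 + -3}, matching the bound. The additive constant -3 does not affect log log M(r) ~ 6·log r. Hence ρ = 6.
Therefore ρ = 6.

Order ρ = 6.


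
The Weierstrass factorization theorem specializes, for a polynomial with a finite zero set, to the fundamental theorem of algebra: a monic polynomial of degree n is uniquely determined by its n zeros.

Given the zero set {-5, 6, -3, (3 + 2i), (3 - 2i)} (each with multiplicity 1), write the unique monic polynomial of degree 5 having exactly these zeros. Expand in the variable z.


The polynomial is p(z) = ∏_{α ∈ S} (z − α), where S = {-5, 6, -3, (3 + 2i), (3 - 2i)}.
Expanding the product yields: p(z) = z^5 -4·z^4 -32·z^3 + 134·z^2 + 111·z -1170.
Note conjugate pairs combine to real quadratics: (z − (3+2i))(z − (3−2i)) = z² − 6z + 13.
The resulting polynomial has degree 5 and real coefficients as required.

p(z) = z^5 -4·z^4 -32·z^3 + 134·z^2 + 111·z -1170.


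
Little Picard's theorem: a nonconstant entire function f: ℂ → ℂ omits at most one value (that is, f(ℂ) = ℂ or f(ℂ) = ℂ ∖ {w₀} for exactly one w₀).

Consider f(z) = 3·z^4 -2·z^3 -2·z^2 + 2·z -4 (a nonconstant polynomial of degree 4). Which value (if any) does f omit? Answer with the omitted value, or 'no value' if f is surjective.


Little Picard bounds the complement of f(ℂ) to at most one point.
For every w ∈ ℂ, the equation p(z) − w = 0 is a nonconstant polynomial in z and hence has at least one root by the fundamental theorem of algebra. So p is surjective onto ℂ, omitting no value.

Omitted value: no value.


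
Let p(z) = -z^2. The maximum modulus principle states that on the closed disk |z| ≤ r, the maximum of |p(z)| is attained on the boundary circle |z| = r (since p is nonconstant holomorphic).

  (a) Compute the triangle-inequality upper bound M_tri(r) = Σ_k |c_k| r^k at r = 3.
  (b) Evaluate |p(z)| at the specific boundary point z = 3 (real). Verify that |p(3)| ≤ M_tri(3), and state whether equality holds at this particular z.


Coefficients: c_0 = 0, c_1 = 0, c_2 = -1. Radius r = 3.
Part (a). Triangle bound: M_tri(r) = Σ_k |c_k| r^k
  = |0|·3^0 + |0|·3^1 + |-1|·3^2
  = 0 + 0 + 9 = 9.
This bounds M(r) := max_{|z|=r} |p(z)| from above; equality holds iff all terms c_k z^k can be made to align in phase at a single z on |z|=r.
Part (b). At z = 3 (real, on the circle |z| = r):
  p(3) = (0)·3^0 + (0)·3^1 + (-1)·3^2 = -9.
  |p(3)| = 9.
Since all nonzero coefficients share the same sign, |p(3)| = 9 = M_tri(3); the triangle bound is attained at z = 3, so in fact M(r) = 9.

M_tri(3) = 9; |p(3)| = 9; equality at z=3: yes.


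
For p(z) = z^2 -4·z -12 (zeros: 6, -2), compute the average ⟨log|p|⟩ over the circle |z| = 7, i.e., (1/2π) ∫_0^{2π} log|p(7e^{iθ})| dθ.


Zeros: -2, 6; r = 7.
Inside |z| < r: -2, 6. Outside (|z| ≥ r): ∅.
p(0) = -12, so log|p(0)| = log(12) = 2.4849.
Apply Jensen: I(r) = log|p(0)| + Σ_k log(r/|z_k|), summed over zeros inside |z| < r.
  log(r/|z_k|) for z_k = 6: log(7/6) = 0.1542
  log(r/|z_k|) for z_k = -2: log(7/2) = 1.2528
Sum over inside zeros: 1.4069.
I(r) = log|p(0)| + (inside sum) = 2.4849 + 1.4069 = 3.8918.
Closed form (all zeros inside, monic): I(r) = n·log(r) = 2·log(7) = 3.8918. ✓

I(r) ≈ 3.8918.


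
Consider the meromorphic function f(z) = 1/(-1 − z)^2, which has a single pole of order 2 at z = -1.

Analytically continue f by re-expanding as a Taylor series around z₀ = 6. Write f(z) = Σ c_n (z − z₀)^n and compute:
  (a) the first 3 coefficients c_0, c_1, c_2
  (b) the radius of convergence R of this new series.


Let w = z − z₀, so z = z₀ + w.
Then -1 − z = -1 − (z₀ + w) = (-1 − z₀) − w = -7 − w.
f(z) = 1/(-7 − w)^2 = (1/(-7)^2) · (1 − w/(-7))^{−2}.
By the binomial series (1−u)^{−2} = Σ_{n≥0} C(n+1, 1) u^n for |u|<1, with u = w/(-7):
  c_n = C(n+1, 1) / (-7)^(n+2).
  c_0 = 1/(-7)^2 = 1/49.
  c_1 = 2/(-7)^3 = -2/343.
  c_2 = 3/(-7)^4 = 3/2401.
The series is valid for |w/d| < 1, i.e. |z − z₀| < |d|.
Radius of convergence: R = |-1 − z₀| = |-7| = 7 (distance from z₀ to the singularity z = -1).

c_0 = 1/49, c_1 = -2/343, c_2 = 3/2401; R = 7.


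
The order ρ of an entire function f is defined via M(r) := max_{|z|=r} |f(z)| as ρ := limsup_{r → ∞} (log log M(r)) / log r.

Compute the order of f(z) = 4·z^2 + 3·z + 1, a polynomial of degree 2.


|f(z)| ≤ Σ|c_k|·r^k = O(r^2) as r → ∞. Polynomial growth is O(e^{r^ε}) for every ε > 0 (since r^2/e^{r^ε} → 0), so ρ ≤ ε for all ε > 0, i.e. ρ = 0. Every nonconstant polynomial has order 0.
Therefore ρ = 0.

Order ρ = 0.


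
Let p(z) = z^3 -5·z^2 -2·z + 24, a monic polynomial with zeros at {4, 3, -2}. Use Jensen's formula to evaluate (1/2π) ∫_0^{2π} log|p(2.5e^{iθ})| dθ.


Zeros: -2, 3, 4; r = 2.5.
Inside |z| < r: -2. Outside (|z| ≥ r): 3, 4.
p(0) = 24, so log|p(0)| = log(24) = 3.1781.
Apply Jensen: I(r) = log|p(0)| + Σ_k log(r/|z_k|), summed over zeros inside |z| < r.
  log(r/|z_k|) for z_k = -2: log(2.5/2) = 0.2231
  Outside zeros (3, 4) contribute nothing to the Jensen sum.
Sum over inside zeros: 0.2231.
I(r) = log|p(0)| + (inside sum) = 3.1781 + 0.2231 = 3.4012.
Note: since some zeros are outside |z| ≤ r, the simplified n·log(r) form does NOT apply — only the inside zeros contribute.

I(r) ≈ 3.4012.


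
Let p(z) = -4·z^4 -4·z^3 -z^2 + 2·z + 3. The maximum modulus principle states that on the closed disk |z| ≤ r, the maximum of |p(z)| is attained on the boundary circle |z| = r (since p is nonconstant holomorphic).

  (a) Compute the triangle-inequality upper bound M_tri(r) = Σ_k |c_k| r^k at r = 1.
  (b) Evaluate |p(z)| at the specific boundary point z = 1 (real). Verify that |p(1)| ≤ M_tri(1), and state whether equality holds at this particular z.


Coefficients: c_0 = 3, c_1 = 2, c_2 = -1, c_3 = -4, c_4 = -4. Radius r = 1.
Part (a). Triangle bound: M_tri(r) = Σ_k |c_k| r^k
  = |3|·1^0 + |2|·1^1 + |-1|·1^2 + |-4|·1^3 + |-4|·1^4
  = 3 + 2 + 1 + 4 + 4 = 14.
This bounds M(r) := max_{|z|=r} |p(z)| from above; equality holds iff all terms c_k z^k can be made to align in phase at a single z on |z|=r.
Part (b). At z = 1 (real, on the circle |z| = r):
  p(1) = (3)·1^0 + (2)·1^1 + (-1)·1^2 + (-4)·1^3 + (-4)·1^4 = -4.
  |p(1)| = 4.
Check: |p(1)| = 4 ≤ 14 = M_tri(1). ✓ Equality does not hold at z = 1 (the coefficients have mixed signs, so the terms do not all align in phase there).

M_tri(1) = 14; |p(1)| = 4; equality at z=1: no.


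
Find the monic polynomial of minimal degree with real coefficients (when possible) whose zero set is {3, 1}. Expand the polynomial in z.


The polynomial is p(z) = ∏_{α ∈ S} (z − α), where S = {3, 1}.
Expanding the product yields: p(z) = z^2 -4·z + 3.
The resulting polynomial has degree 2 and real coefficients as required.

p(z) = z^2 -4·z + 3.


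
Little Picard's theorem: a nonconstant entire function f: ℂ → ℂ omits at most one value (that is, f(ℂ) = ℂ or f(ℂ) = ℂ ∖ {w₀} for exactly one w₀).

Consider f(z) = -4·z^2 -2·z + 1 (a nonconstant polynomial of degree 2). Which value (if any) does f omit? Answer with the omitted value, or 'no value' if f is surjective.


Little Picard bounds the complement of f(ℂ) to at most one point.
For every w ∈ ℂ, the equation p(z) − w = 0 is a nonconstant polynomial in z and hence has at least one root by the fundamental theorem of algebra. So p is surjective onto ℂ, omitting no value.

Omitted value: no value.


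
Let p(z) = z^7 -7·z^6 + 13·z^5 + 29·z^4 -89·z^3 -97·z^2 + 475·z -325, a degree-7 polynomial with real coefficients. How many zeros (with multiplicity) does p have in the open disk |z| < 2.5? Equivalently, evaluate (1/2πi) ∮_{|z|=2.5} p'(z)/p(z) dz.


The zeros of p are: (2 + 1i), (2 - 1i), (-2 + 1i), (-2 - 1i), 1, (3 + 2i), (3 - 2i).
Their magnitudes are: 2.236, 2.236, 2.236, 2.236, 1, 3.606, 3.606.
Zeros with |z| < R = 2.5: (2 + 1i), (2 - 1i), (-2 + 1i), (-2 - 1i), 1.
Count = 5.
By the argument principle, (1/2πi) ∮_{|z|=R} p'(z)/p(z) dz equals exactly this count.

Number of zeros inside |z| < 2.5: 5.


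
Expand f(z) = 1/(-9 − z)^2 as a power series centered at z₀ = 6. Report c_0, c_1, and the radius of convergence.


Let w = z − z₀, so z = z₀ + w.
Then -9 − z = -9 − (z₀ + w) = (-9 − z₀) − w = -15 − w.
f(z) = 1/(-15 − w)^2 = (1/(-15)^2) · (1 − w/(-15))^{−2}.
By the binomial series (1−u)^{−2} = Σ_{n≥0} C(n+1, 1) u^n for |u|<1, with u = w/(-15):
  c_n = C(n+1, 1) / (-15)^(n+2).
  c_0 = 1/(-15)^2 = 1/225.
  c_1 = 2/(-15)^3 = -2/3375.
The series is valid for |w/d| < 1, i.e. |z − z₀| < |d|.
Radius of convergence: R = |-9 − z₀| = |-15| = 15 (distance from z₀ to the singularity z = -9).

c_0 = 1/225, c_1 = -2/3375; R = 15.


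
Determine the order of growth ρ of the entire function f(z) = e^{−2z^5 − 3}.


|e^{−2z^5 − 3}| = e^{Re(-2·z^5) + -3} ≤ e^{2|z|^5 + -3} = e^{2r^5 + -3} on |z| = r, so ρ ≤ 5. Choosing z on |z|=r so that -2·z^5 is real positive (always possible by picking arg z appropriately) gives |f(z)| = e^{2r^5 + -3}, matching the bound. The additive constant -3 does not affect log log M(r) ~ 5·log r. Hence ρ = 5.
Therefore ρ = 5.

Order ρ = 5.


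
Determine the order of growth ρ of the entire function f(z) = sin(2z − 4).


sin(w) is a linear combination of e^{iw} and e^{−iw} (or e^w, e^{−w} in the hyperbolic case), so |sin(w)| ≤ e^{|w|}. With w = 2z − 4, |w| ≤ 2|z| + 4 = 2r + 4 on |z| = r, giving M(r) ≤ e^{2r + 4}, so ρ ≤ 1. On a suitable ray (z = it for sin/cos; z = t for sinh/cosh, t real → ∞), |sin(2z − 4)| grows like e^{2|t|}/2, so ρ ≥ 1. Hence ρ = 1.
Therefore ρ = 1.

Order ρ = 1.


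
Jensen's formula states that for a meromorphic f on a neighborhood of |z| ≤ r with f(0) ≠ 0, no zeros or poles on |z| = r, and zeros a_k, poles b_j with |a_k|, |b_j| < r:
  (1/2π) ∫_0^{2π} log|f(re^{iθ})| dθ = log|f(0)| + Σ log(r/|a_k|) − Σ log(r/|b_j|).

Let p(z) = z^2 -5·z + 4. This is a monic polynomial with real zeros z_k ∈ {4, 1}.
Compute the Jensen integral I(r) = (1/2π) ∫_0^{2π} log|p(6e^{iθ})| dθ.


Zeros: 1, 4; r = 6.
Inside |z| < r: 1, 4. Outside (|z| ≥ r): ∅.
p(0) = 4, so log|p(0)| = log(4) = 1.3863.
Apply Jensen: I(r) = log|p(0)| + Σ_k log(r/|z_k|), summed over zeros inside |z| < r.
  log(r/|z_k|) for z_k = 4: log(6/4) = 0.4055
  log(r/|z_k|) for z_k = 1: log(6/1) = 1.7918
Sum over inside zeros: 2.1972.
I(r) = log|p(0)| + (inside sum) = 1.3863 + 2.1972 = 3.5835.
Closed form (all zeros inside, monic): I(r) = n·log(r) = 2·log(6) = 3.5835. ✓

I(r) ≈ 3.5835.


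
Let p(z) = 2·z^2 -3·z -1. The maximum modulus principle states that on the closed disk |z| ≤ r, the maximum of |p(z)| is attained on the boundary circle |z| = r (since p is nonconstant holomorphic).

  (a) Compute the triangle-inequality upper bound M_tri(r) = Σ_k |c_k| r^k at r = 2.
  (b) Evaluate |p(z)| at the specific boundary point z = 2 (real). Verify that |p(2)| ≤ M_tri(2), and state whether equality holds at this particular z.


Coefficients: c_0 = -1, c_1 = -3, c_2 = 2. Radius r = 2.
Part (a). Triangle bound: M_tri(r) = Σ_k |c_k| r^k
  = |-1|·2^0 + |-3|·2^1 + |2|·2^2
  = 1 + 6 + 8 = 15.
This bounds M(r) := max_{|z|=r} |p(z)| from above; equality holds iff all terms c_k z^k can be made to align in phase at a single z on |z|=r.
Part (b). At z = 2 (real, on the circle |z| = r):
  p(2) = (-1)·2^0 + (-3)·2^1 + (2)·2^2 = 1.
  |p(2)| = 1.
Check: |p(2)| = 1 ≤ 15 = M_tri(2). ✓ Equality does not hold at z = 2 (the coefficients have mixed signs, so the terms do not all align in phase there).

M_tri(2) = 15; |p(2)| = 1; equality at z=2: no.


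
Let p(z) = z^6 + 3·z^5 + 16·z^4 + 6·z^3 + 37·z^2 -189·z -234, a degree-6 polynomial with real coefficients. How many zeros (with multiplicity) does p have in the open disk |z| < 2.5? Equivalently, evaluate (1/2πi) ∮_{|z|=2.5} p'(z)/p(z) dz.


The zeros of p are: 2, (-2 + 3i), (-2 - 3i), -1, (0 + 3i), (0 - 3i).
Their magnitudes are: 2, 3.606, 3.606, 1, 3, 3.
Zeros with |z| < R = 2.5: 2, -1.
Count = 2.
By the argument principle, (1/2πi) ∮_{|z|=R} p'(z)/p(z) dz equals exactly this count.

Number of zeros inside |z| < 2.5: 2.


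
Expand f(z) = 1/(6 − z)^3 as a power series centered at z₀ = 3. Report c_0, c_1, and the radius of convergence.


Let w = z − z₀, so z = z₀ + w.
Then 6 − z = 6 − (z₀ + w) = (6 − z₀) − w = 3 − w.
f(z) = 1/(3 − w)^3 = (1/(3)^3) · (1 − w/(3))^{−3}.
By the binomial series (1−u)^{−3} = Σ_{n≥0} C(n+2, 2) u^n for |u|<1, with u = w/(3):
  c_n = C(n+2, 2) / (3)^(n+3).
  c_0 = 1/(3)^3 = 1/27.
  c_1 = 3/(3)^4 = 1/27.
The series is valid for |w/d| < 1, i.e. |z − z₀| < |d|.
Radius of convergence: R = |6 − z₀| = |3| = 3 (distance from z₀ to the singularity z = 6).

c_0 = 1/27, c_1 = 1/27; R = 3.


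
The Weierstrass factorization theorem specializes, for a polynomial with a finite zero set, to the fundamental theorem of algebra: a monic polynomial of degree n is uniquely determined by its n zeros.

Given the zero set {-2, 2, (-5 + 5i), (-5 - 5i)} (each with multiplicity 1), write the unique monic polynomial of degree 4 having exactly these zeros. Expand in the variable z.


The polynomial is p(z) = ∏_{α ∈ S} (z − α), where S = {-2, 2, (-5 + 5i), (-5 - 5i)}.
Expanding the product yields: p(z) = z^4 + 10·z^3 + 46·z^2 -40·z -200.
Note conjugate pairs combine to real quadratics: (z − (-5+5i))(z − (-5−5i)) = z² + 10z + 50.
The resulting polynomial has degree 4 and real coefficients as required.

p(z) = z^4 + 10·z^3 + 46·z^2 -40·z -200.


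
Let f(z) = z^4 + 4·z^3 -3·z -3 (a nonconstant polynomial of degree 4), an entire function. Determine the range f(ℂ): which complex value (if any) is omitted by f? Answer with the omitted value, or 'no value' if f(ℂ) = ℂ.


Little Picard bounds the complement of f(ℂ) to at most one point.
For every w ∈ ℂ, the equation p(z) − w = 0 is a nonconstant polynomial in z and hence has at least one root by the fundamental theorem of algebra. So p is surjective onto ℂ, omitting no value.

Omitted value: no value.


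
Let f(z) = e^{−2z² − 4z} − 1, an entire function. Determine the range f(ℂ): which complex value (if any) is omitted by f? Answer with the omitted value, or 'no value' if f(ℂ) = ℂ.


Little Picard bounds the complement of f(ℂ) to at most one point.
The exponent g(z) = −2z² − 4z is a nonconstant polynomial, hence surjective onto ℂ. So e^{g(z)} takes every value in {e^w : w ∈ ℂ} = ℂ ∖ {0}. Adding -1 shifts the range to ℂ ∖ {-1}. f omits exactly -1.

Omitted value: -1.


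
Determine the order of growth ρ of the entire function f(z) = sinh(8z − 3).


sinh(w) is a linear combination of e^{iw} and e^{−iw} (or e^w, e^{−w} in the hyperbolic case), so |sinh(w)| ≤ e^{|w|}. With w = 8z − 3, |w| ≤ 8|z| + 3 = 8r + 3 on |z| = r, giving M(r) ≤ e^{8r + 3}, so ρ ≤ 1. On a suitable ray (z = it for sin/cos; z = t for sinh/cosh, t real → ∞), |sinh(8z − 3)| grows like e^{8|t|}/2, so ρ ≥ 1. Hence ρ = 1.
Therefore ρ = 1.

Order ρ = 1.


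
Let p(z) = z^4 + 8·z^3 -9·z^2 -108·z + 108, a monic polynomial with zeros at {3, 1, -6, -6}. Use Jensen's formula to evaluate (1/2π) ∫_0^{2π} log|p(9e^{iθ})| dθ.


Zeros: -6, -6, 1, 3; r = 9.
Inside |z| < r: -6, -6, 1, 3. Outside (|z| ≥ r): ∅.
p(0) = 108, so log|p(0)| = log(108) = 4.6821.
Apply Jensen: I(r) = log|p(0)| + Σ_k log(r/|z_k|), summed over zeros inside |z| < r.
  log(r/|z_k|) for z_k = 3: log(9/3) = 1.0986
  log(r/|z_k|) for z_k = 1: log(9/1) = 2.1972
  log(r/|z_k|) for z_k = -6: log(9/6) = 0.4055
  log(r/|z_k|) for z_k = -6: log(9/6) = 0.4055
Sum over inside zeros: 4.1068.
I(r) = log|p(0)| + (inside sum) = 4.6821 + 4.1068 = 8.7889.
Closed form (all zeros inside, monic): I(r) = n·log(r) = 4·log(9) = 8.7889. ✓

I(r) ≈ 8.7889.


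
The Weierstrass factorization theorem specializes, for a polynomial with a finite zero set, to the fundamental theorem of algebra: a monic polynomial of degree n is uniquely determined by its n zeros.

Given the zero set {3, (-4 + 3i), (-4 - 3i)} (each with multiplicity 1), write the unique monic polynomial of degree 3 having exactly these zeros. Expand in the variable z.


The polynomial is p(z) = ∏_{α ∈ S} (z − α), where S = {3, (-4 + 3i), (-4 - 3i)}.
Expanding the product yields: p(z) = z^3 + 5·z^2 + z -75.
Note conjugate pairs combine to real quadratics: (z − (-4+3i))(z − (-4−3i)) = z² + 8z + 25.
The resulting polynomial has degree 3 and real coefficients as required.

p(z) = z^3 + 5·z^2 + z -75.


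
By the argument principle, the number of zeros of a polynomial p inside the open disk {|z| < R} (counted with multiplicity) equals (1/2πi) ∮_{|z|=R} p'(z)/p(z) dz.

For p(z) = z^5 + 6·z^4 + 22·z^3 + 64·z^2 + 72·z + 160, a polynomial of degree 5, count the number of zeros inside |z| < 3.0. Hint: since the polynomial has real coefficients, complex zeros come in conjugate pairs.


The zeros of p are: (0 + 2i), (0 - 2i), (-1 + 3i), (-1 - 3i), -4.
Their magnitudes are: 2, 2, 3.162, 3.162, 4.
Zeros with |z| < R = 3.0: (0 + 2i), (0 - 2i).
Count = 2.
By the argument principle, (1/2πi) ∮_{|z|=R} p'(z)/p(z) dz equals exactly this count.

Number of zeros inside |z| < 3.0: 2.


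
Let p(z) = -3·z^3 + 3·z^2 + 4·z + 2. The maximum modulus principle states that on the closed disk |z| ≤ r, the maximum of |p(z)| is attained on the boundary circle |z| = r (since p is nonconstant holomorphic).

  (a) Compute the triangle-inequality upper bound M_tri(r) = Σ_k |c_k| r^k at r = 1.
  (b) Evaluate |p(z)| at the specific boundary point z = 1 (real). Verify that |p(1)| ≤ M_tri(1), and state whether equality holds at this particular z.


Coefficients: c_0 = 2, c_1 = 4, c_2 = 3, c_3 = -3. Radius r = 1.
Part (a). Triangle bound: M_tri(r) = Σ_k |c_k| r^k
  = |2|·1^0 + |4|·1^1 + |3|·1^2 + |-3|·1^3
  = 2 + 4 + 3 + 3 = 12.
This bounds M(r) := max_{|z|=r} |p(z)| from above; equality holds iff all terms c_k z^k can be made to align in phase at a single z on |z|=r.
Part (b). At z = 1 (real, on the circle |z| = r):
  p(1) = (2)·1^0 + (4)·1^1 + (3)·1^2 + (-3)·1^3 = 6.
  |p(1)| = 6.
Check: |p(1)| = 6 ≤ 12 = M_tri(1). ✓ Equality does not hold at z = 1 (the coefficients have mixed signs, so the terms do not all align in phase there).

M_tri(1) = 12; |p(1)| = 6; equality at z=1: no.


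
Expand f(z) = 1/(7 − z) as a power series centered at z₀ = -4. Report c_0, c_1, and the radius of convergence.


Let w = z − z₀, so z = z₀ + w.
Then 7 − z = 7 − (z₀ + w) = (7 − z₀) − w = 11 − w.
f(z) = 1/(11 − w) = (1/(11)) · 1/(1 − w/(11)) = Σ_{n≥0} w^n / (11)^(n+1).
So c_n = 1/(11)^(n+1):
  c_0 = 1/(11)^1 = 1/11.
  c_1 = 1/(11)^2 = 1/121.
The series is valid for |w/d| < 1, i.e. |z − z₀| < |d|.
Radius of convergence: R = |7 − z₀| = |11| = 11 (distance from z₀ to the singularity z = 7).

c_0 = 1/11, c_1 = 1/121; R = 11.


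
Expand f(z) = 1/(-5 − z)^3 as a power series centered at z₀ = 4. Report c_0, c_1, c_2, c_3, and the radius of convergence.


Let w = z − z₀, so z = z₀ + w.
Then -5 − z = -5 − (z₀ + w) = (-5 − z₀) − w = -9 − w.
f(z) = 1/(-9 − w)^3 = (1/(-9)^3) · (1 − w/(-9))^{−3}.
By the binomial series (1−u)^{−3} = Σ_{n≥0} C(n+2, 2) u^n for |u|<1, with u = w/(-9):
  c_n = C(n+2, 2) / (-9)^(n+3).
  c_0 = 1/(-9)^3 = -1/729.
  c_1 = 3/(-9)^4 = 1/2187.
  c_2 = 6/(-9)^5 = -2/19683.
  c_3 = 10/(-9)^6 = 10/531441.
The series is valid for |w/d| < 1, i.e. |z − z₀| < |d|.
Radius of convergence: R = |-5 − z₀| = |-9| = 9 (distance from z₀ to the singularity z = -5).

c_0 = -1/729, c_1 = 1/2187, c_2 = -2/19683, c_3 = 10/531441; R = 9.


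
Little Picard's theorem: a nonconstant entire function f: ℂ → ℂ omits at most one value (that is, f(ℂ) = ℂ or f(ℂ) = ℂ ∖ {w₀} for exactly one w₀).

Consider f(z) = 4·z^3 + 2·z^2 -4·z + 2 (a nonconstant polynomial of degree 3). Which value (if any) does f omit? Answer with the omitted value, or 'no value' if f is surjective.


Little Picard bounds the complement of f(ℂ) to at most one point.
For every w ∈ ℂ, the equation p(z) − w = 0 is a nonconstant polynomial in z and hence has at least one root by the fundamental theorem of algebra. So p is surjective onto ℂ, omitting no value.

Omitted value: no value.


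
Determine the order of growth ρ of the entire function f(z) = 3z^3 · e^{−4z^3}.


M(r) = max_{|z|=r} |3|·|z|^3·|e^{−4z^3}| = 3·r^3 · e^{4r^3} (the factors attain their maxima compatibly on |z|=r). Then log M(r) = log 3 + 3·log r + 4r^3, dominated by the last term, so log log M(r) ~ 3·log r. The polynomial factor 3z^3 contributes only a log r term and does not affect the order. ρ = 3.
Therefore ρ = 3.

Order ρ = 3.


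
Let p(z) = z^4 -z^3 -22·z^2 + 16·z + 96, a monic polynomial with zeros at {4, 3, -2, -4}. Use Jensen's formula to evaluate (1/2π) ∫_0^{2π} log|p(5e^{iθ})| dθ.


Zeros: -4, -2, 3, 4; r = 5.
Inside |z| < r: -4, -2, 3, 4. Outside (|z| ≥ r): ∅.
p(0) = 96, so log|p(0)| = log(96) = 4.5643.
Apply Jensen: I(r) = log|p(0)| + Σ_k log(r/|z_k|), summed over zeros inside |z| < r.
  log(r/|z_k|) for z_k = 4: log(5/4) = 0.2231
  log(r/|z_k|) for z_k = 3: log(5/3) = 0.5108
  log(r/|z_k|) for z_k = -2: log(5/2) = 0.9163
  log(r/|z_k|) for z_k = -4: log(5/4) = 0.2231
Sum over inside zeros: 1.8734.
I(r) = log|p(0)| + (inside sum) = 4.5643 + 1.8734 = 6.4378.
Closed form (all zeros inside, monic): I(r) = n·log(r) = 4·log(5) = 6.4378. ✓

I(r) ≈ 6.4378.


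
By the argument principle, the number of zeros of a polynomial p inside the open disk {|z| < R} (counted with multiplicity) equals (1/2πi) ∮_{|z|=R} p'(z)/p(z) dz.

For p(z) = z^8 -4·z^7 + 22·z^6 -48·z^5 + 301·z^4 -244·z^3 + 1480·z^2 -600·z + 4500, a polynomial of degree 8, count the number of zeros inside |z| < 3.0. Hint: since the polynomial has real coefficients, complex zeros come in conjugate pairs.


The zeros of p are: (1 + 2i), (1 - 2i), (-1 + 3i), (-1 - 3i), (-1 + 2i), (-1 - 2i), (3 + 3i), (3 - 3i).
Their magnitudes are: 2.236, 2.236, 3.162, 3.162, 2.236, 2.236, 4.243, 4.243.
Zeros with |z| < R = 3.0: (1 + 2i), (1 - 2i), (-1 + 2i), (-1 - 2i).
Count = 4.
By the argument principle, (1/2πi) ∮_{|z|=R} p'(z)/p(z) dz equals exactly this count.

Number of zeros inside |z| < 3.0: 4.


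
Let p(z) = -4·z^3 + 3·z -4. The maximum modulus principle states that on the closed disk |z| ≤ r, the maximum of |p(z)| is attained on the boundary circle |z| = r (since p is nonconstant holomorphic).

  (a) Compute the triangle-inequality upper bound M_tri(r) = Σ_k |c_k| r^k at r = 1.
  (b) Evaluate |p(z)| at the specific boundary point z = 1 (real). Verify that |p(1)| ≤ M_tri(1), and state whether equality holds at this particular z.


Coefficients: c_0 = -4, c_1 = 3, c_2 = 0, c_3 = -4. Radius r = 1.
Part (a). Triangle bound: M_tri(r) = Σ_k |c_k| r^k
  = |-4|·1^0 + |3|·1^1 + |0|·1^2 + |-4|·1^3
  = 4 + 3 + 0 + 4 = 11.
This bounds M(r) := max_{|z|=r} |p(z)| from above; equality holds iff all terms c_k z^k can be made to align in phase at a single z on |z|=r.
Part (b). At z = 1 (real, on the circle |z| = r):
  p(1) = (-4)·1^0 + (3)·1^1 + (0)·1^2 + (-4)·1^3 = -5.
  |p(1)| = 5.
Check: |p(1)| = 5 ≤ 11 = M_tri(1). ✓ Equality does not hold at z = 1 (the coefficients have mixed signs, so the terms do not all align in phase there).

M_tri(1) = 11; |p(1)| = 5; equality at z=1: no.


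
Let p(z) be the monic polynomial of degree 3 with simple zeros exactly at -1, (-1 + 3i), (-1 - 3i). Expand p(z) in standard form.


The polynomial is p(z) = ∏_{α ∈ S} (z − α), where S = {-1, (-1 + 3i), (-1 - 3i)}.
Expanding the product yields: p(z) = z^3 + 3·z^2 + 12·z + 10.
Note conjugate pairs combine to real quadratics: (z − (-1+3i))(z − (-1−3i)) = z² + 2z + 10.
The resulting polynomial has degree 3 and real coefficients as required.

p(z) = z^3 + 3·z^2 + 12·z + 10.


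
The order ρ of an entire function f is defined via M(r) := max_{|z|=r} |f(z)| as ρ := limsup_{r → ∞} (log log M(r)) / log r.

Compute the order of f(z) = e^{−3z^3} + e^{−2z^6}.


Each summand is entire of order 3 and 6 respectively (as in the single-exponential case). The order of a sum is at most the max of the orders, so ρ ≤ 6. For the lower bound: on |z|=r choose arg z so that -2z^6 is real positive; then |e^{-2z^6}| = e^{2r^6} while |e^{-3z^3}| ≤ e^{3r^3} = o(e^{2r^6}). So |f| ≥ e^{2r^6}(1 − o(1)) and ρ ≥ 6. Hence ρ = max(3, 6) = 6.
Therefore ρ = 6.

Order ρ = 6.


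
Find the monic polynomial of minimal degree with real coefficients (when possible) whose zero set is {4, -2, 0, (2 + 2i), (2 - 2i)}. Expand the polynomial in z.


The polynomial is p(z) = ∏_{α ∈ S} (z − α), where S = {4, -2, 0, (2 + 2i), (2 - 2i)}.
Expanding the product yields: p(z) = z^5 -6·z^4 + 8·z^3 + 16·z^2 -64·z.
Note conjugate pairs combine to real quadratics: (z − (2+2i))(z − (2−2i)) = z² − 4z + 8.
The resulting polynomial has degree 5 and real coefficients as required.

p(z) = z^5 -6·z^4 + 8·z^3 + 16·z^2 -64·z.


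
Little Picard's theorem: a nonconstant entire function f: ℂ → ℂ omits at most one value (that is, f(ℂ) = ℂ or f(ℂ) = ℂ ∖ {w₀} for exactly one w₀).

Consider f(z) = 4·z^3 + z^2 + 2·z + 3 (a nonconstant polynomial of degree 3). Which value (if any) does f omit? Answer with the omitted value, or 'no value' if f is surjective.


Little Picard bounds the complement of f(ℂ) to at most one point.
For every w ∈ ℂ, the equation p(z) − w = 0 is a nonconstant polynomial in z and hence has at least one root by the fundamental theorem of algebra. So p is surjective onto ℂ, omitting no value.

Omitted value: no value.


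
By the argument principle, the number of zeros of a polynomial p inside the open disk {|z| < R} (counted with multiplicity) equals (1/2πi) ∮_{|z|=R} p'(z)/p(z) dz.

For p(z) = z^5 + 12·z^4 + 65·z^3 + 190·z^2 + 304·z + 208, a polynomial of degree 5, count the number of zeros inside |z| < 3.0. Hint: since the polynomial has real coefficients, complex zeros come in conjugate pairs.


The zeros of p are: -2, (-2 + 2i), (-2 - 2i), (-3 + 2i), (-3 - 2i).
Their magnitudes are: 2, 2.828, 2.828, 3.606, 3.606.
Zeros with |z| < R = 3.0: -2, (-2 + 2i), (-2 - 2i).
Count = 3.
By the argument principle, (1/2πi) ∮_{|z|=R} p'(z)/p(z) dz equals exactly this count.

Number of zeros inside |z| < 3.0: 3.


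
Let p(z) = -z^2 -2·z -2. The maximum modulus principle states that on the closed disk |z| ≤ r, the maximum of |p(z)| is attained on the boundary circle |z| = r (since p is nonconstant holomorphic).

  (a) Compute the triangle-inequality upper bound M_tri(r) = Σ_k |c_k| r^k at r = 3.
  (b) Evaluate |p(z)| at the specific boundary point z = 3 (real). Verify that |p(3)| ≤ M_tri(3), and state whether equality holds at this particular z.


Coefficients: c_0 = -2, c_1 = -2, c_2 = -1. Radius r = 3.
Part (a). Triangle bound: M_tri(r) = Σ_k |c_k| r^k
  = |-2|·3^0 + |-2|·3^1 + |-1|·3^2
  = 2 + 6 + 9 = 17.
This bounds M(r) := max_{|z|=r} |p(z)| from above; equality holds iff all terms c_k z^k can be made to align in phase at a single z on |z|=r.
Part (b). At z = 3 (real, on the circle |z| = r):
  p(3) = (-2)·3^0 + (-2)·3^1 + (-1)·3^2 = -17.
  |p(3)| = 17.
Since all nonzero coefficients share the same sign, |p(3)| = 17 = M_tri(3); the triangle bound is attained at z = 3, so in fact M(r) = 17.

M_tri(3) = 17; |p(3)| = 17; equality at z=3: yes.


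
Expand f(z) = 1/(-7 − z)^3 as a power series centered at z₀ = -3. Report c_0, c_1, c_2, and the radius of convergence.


Let w = z − z₀, so z = z₀ + w.
Then -7 − z = -7 − (z₀ + w) = (-7 − z₀) − w = -4 − w.
f(z) = 1/(-4 − w)^3 = (1/(-4)^3) · (1 − w/(-4))^{−3}.
By the binomial series (1−u)^{−3} = Σ_{n≥0} C(n+2, 2) u^n for |u|<1, with u = w/(-4):
  c_n = C(n+2, 2) / (-4)^(n+3).
  c_0 = 1/(-4)^3 = -1/64.
  c_1 = 3/(-4)^4 = 3/256.
  c_2 = 6/(-4)^5 = -3/512.
The series is valid for |w/d| < 1, i.e. |z − z₀| < |d|.
Radius of convergence: R = |-7 − z₀| = |-4| = 4 (distance from z₀ to the singularity z = -7).

c_0 = -1/64, c_1 = 3/256, c_2 = -3/512; R = 4.


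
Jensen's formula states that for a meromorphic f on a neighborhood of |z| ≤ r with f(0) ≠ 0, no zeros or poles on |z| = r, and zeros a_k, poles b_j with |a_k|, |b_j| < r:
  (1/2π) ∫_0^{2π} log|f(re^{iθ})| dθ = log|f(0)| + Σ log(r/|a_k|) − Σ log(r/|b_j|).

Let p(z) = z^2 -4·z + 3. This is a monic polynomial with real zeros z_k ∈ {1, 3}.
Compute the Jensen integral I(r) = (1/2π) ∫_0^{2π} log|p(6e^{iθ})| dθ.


Zeros: 1, 3; r = 6.
Inside |z| < r: 1, 3. Outside (|z| ≥ r): ∅.
p(0) = 3, so log|p(0)| = log(3) = 1.0986.
Apply Jensen: I(r) = log|p(0)| + Σ_k log(r/|z_k|), summed over zeros inside |z| < r.
  log(r/|z_k|) for z_k = 1: log(6/1) = 1.7918
  log(r/|z_k|) for z_k = 3: log(6/3) = 0.6931
Sum over inside zeros: 2.4849.
I(r) = log|p(0)| + (inside sum) = 1.0986 + 2.4849 = 3.5835.
Closed form (all zeros inside, monic): I(r) = n·log(r) = 2·log(6) = 3.5835. ✓

I(r) ≈ 3.5835.


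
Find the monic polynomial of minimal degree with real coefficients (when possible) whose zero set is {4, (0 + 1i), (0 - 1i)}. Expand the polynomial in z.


The polynomial is p(z) = ∏_{α ∈ S} (z − α), where S = {4, (0 + 1i), (0 - 1i)}.
Expanding the product yields: p(z) = z^3 -4·z^2 + z -4.
Note conjugate pairs combine to real quadratics: (z − (0+1i))(z − (0−1i)) = z² + 1.
The resulting polynomial has degree 3 and real coefficients as required.

p(z) = z^3 -4·z^2 + z -4.


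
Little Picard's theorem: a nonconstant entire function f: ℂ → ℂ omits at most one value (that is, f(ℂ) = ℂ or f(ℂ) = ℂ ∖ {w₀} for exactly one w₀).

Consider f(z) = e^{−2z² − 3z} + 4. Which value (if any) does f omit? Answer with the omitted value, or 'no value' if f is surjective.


Little Picard bounds the complement of f(ℂ) to at most one point.
The exponent g(z) = −2z² − 3z is a nonconstant polynomial, hence surjective onto ℂ. So e^{g(z)} takes every value in {e^w : w ∈ ℂ} = ℂ ∖ {0}. Adding 4 shifts the range to ℂ ∖ {4}. f omits exactly 4.

Omitted value: 4.


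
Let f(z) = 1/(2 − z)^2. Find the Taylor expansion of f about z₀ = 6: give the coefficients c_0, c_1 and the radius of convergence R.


Let w = z − z₀, so z = z₀ + w.
Then 2 − z = 2 − (z₀ + w) = (2 − z₀) − w = -4 − w.
f(z) = 1/(-4 − w)^2 = (1/(-4)^2) · (1 − w/(-4))^{−2}.
By the binomial series (1−u)^{−2} = Σ_{n≥0} C(n+1, 1) u^n for |u|<1, with u = w/(-4):
  c_n = C(n+1, 1) / (-4)^(n+2).
  c_0 = 1/(-4)^2 = 1/16.
  c_1 = 2/(-4)^3 = -1/32.
The series is valid for |w/d| < 1, i.e. |z − z₀| < |d|.
Radius of convergence: R = |2 − z₀| = |-4| = 4 (distance from z₀ to the singularity z = 2).

c_0 = 1/16, c_1 = -1/32; R = 4.


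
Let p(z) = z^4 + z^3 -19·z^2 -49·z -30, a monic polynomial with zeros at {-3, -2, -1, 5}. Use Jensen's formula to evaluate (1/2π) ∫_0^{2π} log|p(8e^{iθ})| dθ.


Zeros: -3, -2, -1, 5; r = 8.
Inside |z| < r: -3, -2, -1, 5. Outside (|z| ≥ r): ∅.
p(0) = -30, so log|p(0)| = log(30) = 3.4012.
Apply Jensen: I(r) = log|p(0)| + Σ_k log(r/|z_k|), summed over zeros inside |z| < r.
  log(r/|z_k|) for z_k = -3: log(8/3) = 0.9808
  log(r/|z_k|) for z_k = -2: log(8/2) = 1.3863
  log(r/|z_k|) for z_k = -1: log(8/1) = 2.0794
  log(r/|z_k|) for z_k = 5: log(8/5) = 0.4700
Sum over inside zeros: 4.9166.
I(r) = log|p(0)| + (inside sum) = 3.4012 + 4.9166 = 8.3178.
Closed form (all zeros inside, monic): I(r) = n·log(r) = 4·log(8) = 8.3178. ✓

I(r) ≈ 8.3178.


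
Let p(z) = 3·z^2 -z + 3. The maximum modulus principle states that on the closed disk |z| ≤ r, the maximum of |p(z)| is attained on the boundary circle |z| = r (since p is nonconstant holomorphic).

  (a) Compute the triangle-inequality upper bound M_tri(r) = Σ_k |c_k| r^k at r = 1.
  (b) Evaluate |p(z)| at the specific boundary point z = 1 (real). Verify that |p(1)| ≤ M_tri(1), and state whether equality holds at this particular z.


Coefficients: c_0 = 3, c_1 = -1, c_2 = 3. Radius r = 1.
Part (a). Triangle bound: M_tri(r) = Σ_k |c_k| r^k
  = |3|·1^0 + |-1|·1^1 + |3|·1^2
  = 3 + 1 + 3 = 7.
This bounds M(r) := max_{|z|=r} |p(z)| from above; equality holds iff all terms c_k z^k can be made to align in phase at a single z on |z|=r.
Part (b). At z = 1 (real, on the circle |z| = r):
  p(1) = (3)·1^0 + (-1)·1^1 + (3)·1^2 = 5.
  |p(1)| = 5.
Check: |p(1)| = 5 ≤ 7 = M_tri(1). ✓ Equality does not hold at z = 1 (the coefficients have mixed signs, so the terms do not all align in phase there).

M_tri(1) = 7; |p(1)| = 5; equality at z=1: no.


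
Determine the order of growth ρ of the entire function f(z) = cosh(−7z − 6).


cosh(w) is a linear combination of e^{iw} and e^{−iw} (or e^w, e^{−w} in the hyperbolic case), so |cosh(w)| ≤ e^{|w|}. With w = −7z − 6, |w| ≤ 7|z| + 6 = 7r + 6 on |z| = r, giving M(r) ≤ e^{7r + 6}, so ρ ≤ 1. On a suitable ray (z = it for sin/cos; z = t for sinh/cosh, t real → ∞), |cosh(−7z − 6)| grows like e^{7|t|}/2, so ρ ≥ 1. Hence ρ = 1.
Therefore ρ = 1.

Order ρ = 1.


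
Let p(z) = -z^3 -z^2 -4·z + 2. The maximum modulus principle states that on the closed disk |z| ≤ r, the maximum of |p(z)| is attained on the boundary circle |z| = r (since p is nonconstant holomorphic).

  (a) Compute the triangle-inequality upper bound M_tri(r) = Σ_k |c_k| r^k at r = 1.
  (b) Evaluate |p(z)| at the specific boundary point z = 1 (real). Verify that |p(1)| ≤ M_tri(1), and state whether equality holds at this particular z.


Coefficients: c_0 = 2, c_1 = -4, c_2 = -1, c_3 = -1. Radius r = 1.
Part (a). Triangle bound: M_tri(r) = Σ_k |c_k| r^k
  = |2|·1^0 + |-4|·1^1 + |-1|·1^2 + |-1|·1^3
  = 2 + 4 + 1 + 1 = 8.
This bounds M(r) := max_{|z|=r} |p(z)| from above; equality holds iff all terms c_k z^k can be made to align in phase at a single z on |z|=r.
Part (b). At z = 1 (real, on the circle |z| = r):
  p(1) = (2)·1^0 + (-4)·1^1 + (-1)·1^2 + (-1)·1^3 = -4.
  |p(1)| = 4.
Check: |p(1)| = 4 ≤ 8 = M_tri(1). ✓ Equality does not hold at z = 1 (the coefficients have mixed signs, so the terms do not all align in phase there).

M_tri(1) = 8; |p(1)| = 4; equality at z=1: no.


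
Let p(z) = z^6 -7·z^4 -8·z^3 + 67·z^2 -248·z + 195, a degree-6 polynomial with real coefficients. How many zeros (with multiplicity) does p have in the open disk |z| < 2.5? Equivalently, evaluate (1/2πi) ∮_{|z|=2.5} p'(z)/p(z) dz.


The zeros of p are: 3, (-3 + 2i), (-3 - 2i), (1 + 2i), (1 - 2i), 1.
Their magnitudes are: 3, 3.606, 3.606, 2.236, 2.236, 1.
Zeros with |z| < R = 2.5: (1 + 2i), (1 - 2i), 1.
Count = 3.
By the argument principle, (1/2πi) ∮_{|z|=R} p'(z)/p(z) dz equals exactly this count.

Number of zeros inside |z| < 2.5: 3.


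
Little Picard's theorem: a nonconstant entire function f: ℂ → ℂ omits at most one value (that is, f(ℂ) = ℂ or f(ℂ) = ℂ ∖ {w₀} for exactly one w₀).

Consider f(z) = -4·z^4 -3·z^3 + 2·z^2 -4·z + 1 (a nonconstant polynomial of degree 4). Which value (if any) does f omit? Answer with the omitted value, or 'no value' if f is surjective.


Little Picard bounds the complement of f(ℂ) to at most one point.
For every w ∈ ℂ, the equation p(z) − w = 0 is a nonconstant polynomial in z and hence has at least one root by the fundamental theorem of algebra. So p is surjective onto ℂ, omitting no value.

Omitted value: no value.


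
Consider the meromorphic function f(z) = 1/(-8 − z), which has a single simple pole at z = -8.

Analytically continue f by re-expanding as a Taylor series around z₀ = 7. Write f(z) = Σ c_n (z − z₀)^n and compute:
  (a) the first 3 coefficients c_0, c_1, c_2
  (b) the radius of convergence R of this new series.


Let w = z − z₀, so z = z₀ + w.
Then -8 − z = -8 − (z₀ + w) = (-8 − z₀) − w = -15 − w.
f(z) = 1/(-15 − w) = (1/(-15)) · 1/(1 − w/(-15)) = Σ_{n≥0} w^n / (-15)^(n+1).
So c_n = 1/(-15)^(n+1):
  c_0 = 1/(-15)^1 = -1/15.
  c_1 = 1/(-15)^2 = 1/225.
  c_2 = 1/(-15)^3 = -1/3375.
The series is valid for |w/d| < 1, i.e. |z − z₀| < |d|.
Radius of convergence: R = |-8 − z₀| = |-15| = 15 (distance from z₀ to the singularity z = -8).

c_0 = -1/15, c_1 = 1/225, c_2 = -1/3375; R = 15.


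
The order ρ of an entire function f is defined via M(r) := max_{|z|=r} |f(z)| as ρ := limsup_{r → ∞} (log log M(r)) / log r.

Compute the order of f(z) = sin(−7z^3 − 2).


Write sin(w) = (e^{iw} ± e^{−iw})/(2 or 2i), so |sin(w)| ≤ e^{|w|}. With w = −7z^3 − 2, |w| ≤ 7r^3 + 2 on |z|=r, giving M(r) ≤ e^{7r^3 + 2} and ρ ≤ 3. For the lower bound, choose z on |z|=r with -7z^3 purely imaginary of modulus 7r^3; then |sin(−7z^3 − 2)| grows like e^{7r^3}/2, so ρ ≥ 3. Hence ρ = 3.
Therefore ρ = 3.

Order ρ = 3.


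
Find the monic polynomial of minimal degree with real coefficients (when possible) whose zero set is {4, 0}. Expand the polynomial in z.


The polynomial is p(z) = ∏_{α ∈ S} (z − α), where S = {4, 0}.
Expanding the product yields: p(z) = z^2 -4·z.
The resulting polynomial has degree 2 and real coefficients as required.

p(z) = z^2 -4·z.


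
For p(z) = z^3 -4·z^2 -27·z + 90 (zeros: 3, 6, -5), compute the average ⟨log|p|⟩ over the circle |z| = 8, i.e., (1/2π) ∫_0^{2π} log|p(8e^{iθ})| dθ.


Zeros: -5, 3, 6; r = 8.
Inside |z| < r: -5, 3, 6. Outside (|z| ≥ r): ∅.
p(0) = 90, so log|p(0)| = log(90) = 4.4998.
Apply Jensen: I(r) = log|p(0)| + Σ_k log(r/|z_k|), summed over zeros inside |z| < r.
  log(r/|z_k|) for z_k = 3: log(8/3) = 0.9808
  log(r/|z_k|) for z_k = 6: log(8/6) = 0.2877
  log(r/|z_k|) for z_k = -5: log(8/5) = 0.4700
Sum over inside zeros: 1.7385.
I(r) = log|p(0)| + (inside sum) = 4.4998 + 1.7385 = 6.2383.
Closed form (all zeros inside, monic): I(r) = n·log(r) = 3·log(8) = 6.2383. ✓

I(r) ≈ 6.2383.


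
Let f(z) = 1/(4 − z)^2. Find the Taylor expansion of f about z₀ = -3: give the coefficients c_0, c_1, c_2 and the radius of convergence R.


Let w = z − z₀, so z = z₀ + w.
Then 4 − z = 4 − (z₀ + w) = (4 − z₀) − w = 7 − w.
f(z) = 1/(7 − w)^2 = (1/(7)^2) · (1 − w/(7))^{−2}.
By the binomial series (1−u)^{−2} = Σ_{n≥0} C(n+1, 1) u^n for |u|<1, with u = w/(7):
  c_n = C(n+1, 1) / (7)^(n+2).
  c_0 = 1/(7)^2 = 1/49.
  c_1 = 2/(7)^3 = 2/343.
  c_2 = 3/(7)^4 = 3/2401.
The series is valid for |w/d| < 1, i.e. |z − z₀| < |d|.
Radius of convergence: R = |4 − z₀| = |7| = 7 (distance from z₀ to the singularity z = 4).

c_0 = 1/49, c_1 = 2/343, c_2 = 3/2401; R = 7.


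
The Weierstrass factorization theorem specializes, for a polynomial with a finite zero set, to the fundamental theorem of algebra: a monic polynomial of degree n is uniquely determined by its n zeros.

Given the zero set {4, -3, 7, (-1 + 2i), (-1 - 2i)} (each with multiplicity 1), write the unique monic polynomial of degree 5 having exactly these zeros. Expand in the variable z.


The polynomial is p(z) = ∏_{α ∈ S} (z − α), where S = {4, -3, 7, (-1 + 2i), (-1 - 2i)}.
Expanding the product yields: p(z) = z^5 -6·z^4 -16·z^3 + 34·z^2 + 143·z + 420.
Note conjugate pairs combine to real quadratics: (z − (-1+2i))(z − (-1−2i)) = z² + 2z + 5.
The resulting polynomial has degree 5 and real coefficients as required.

p(z) = z^5 -6·z^4 -16·z^3 + 34·z^2 + 143·z + 420.


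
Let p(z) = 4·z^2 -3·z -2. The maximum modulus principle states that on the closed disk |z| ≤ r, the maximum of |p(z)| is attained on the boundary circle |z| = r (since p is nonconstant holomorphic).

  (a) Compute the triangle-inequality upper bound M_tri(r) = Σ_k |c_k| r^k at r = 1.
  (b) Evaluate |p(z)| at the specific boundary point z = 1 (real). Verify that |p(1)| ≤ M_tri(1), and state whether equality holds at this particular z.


Coefficients: c_0 = -2, c_1 = -3, c_2 = 4. Radius r = 1.
Part (a). Triangle bound: M_tri(r) = Σ_k |c_k| r^k
  = |-2|·1^0 + |-3|·1^1 + |4|·1^2
  = 2 + 3 + 4 = 9.
This bounds M(r) := max_{|z|=r} |p(z)| from above; equality holds iff all terms c_k z^k can be made to align in phase at a single z on |z|=r.
Part (b). At z = 1 (real, on the circle |z| = r):
  p(1) = (-2)·1^0 + (-3)·1^1 + (4)·1^2 = -1.
  |p(1)| = 1.
Check: |p(1)| = 1 ≤ 9 = M_tri(1). ✓ Equality does not hold at z = 1 (the coefficients have mixed signs, so the terms do not all align in phase there).

M_tri(1) = 9; |p(1)| = 1; equality at z=1: no.
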